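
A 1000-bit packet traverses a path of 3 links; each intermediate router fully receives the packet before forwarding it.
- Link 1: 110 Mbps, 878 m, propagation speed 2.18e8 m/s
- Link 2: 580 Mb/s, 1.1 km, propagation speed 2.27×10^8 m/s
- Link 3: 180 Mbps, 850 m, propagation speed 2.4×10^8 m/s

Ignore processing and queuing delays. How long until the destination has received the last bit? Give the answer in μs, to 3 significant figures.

Transmission delays (L/R per hop): 9.09091, 1.72414, 5.55556 μs; sum = 16.3706 μs.
Propagation delays (d/s per hop): 4.02752, 4.84581, 3.54167 μs; sum = 12.415 μs.
End-to-end = 28.8 μs.

28.8 μs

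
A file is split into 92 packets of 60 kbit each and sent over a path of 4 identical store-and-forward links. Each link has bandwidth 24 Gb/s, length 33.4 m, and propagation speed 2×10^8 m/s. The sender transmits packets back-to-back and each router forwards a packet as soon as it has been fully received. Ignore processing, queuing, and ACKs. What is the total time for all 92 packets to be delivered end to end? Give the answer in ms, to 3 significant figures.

Per-hop transmission t_tx = L/R = 60000/24000000000 = 0.0025 ms.
Per-hop propagation t_prop = 33.4/200000000 = 0.000167 ms.
Pipeline fill: first packet needs 4·t_tx to clear all hops; remaining 91 packets each add one t_tx.
Total = (4+92-1)·t_tx + 4·t_prop = 95·0.0025 + 4·0.000167 = 0.238 ms.

0.238 ms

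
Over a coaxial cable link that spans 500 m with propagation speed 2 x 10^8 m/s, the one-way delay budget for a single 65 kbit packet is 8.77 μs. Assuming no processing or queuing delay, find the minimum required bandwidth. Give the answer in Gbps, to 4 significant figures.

10.37 Gbps

Propagation delay = 500 / 200000000 = 2.5 μs.
Transmission budget = 8.77 − 2.5 = 6.27 μs.
R ≥ L / t_tx = 65000 bits / 6.27e-06 s = 10.37 Gbps.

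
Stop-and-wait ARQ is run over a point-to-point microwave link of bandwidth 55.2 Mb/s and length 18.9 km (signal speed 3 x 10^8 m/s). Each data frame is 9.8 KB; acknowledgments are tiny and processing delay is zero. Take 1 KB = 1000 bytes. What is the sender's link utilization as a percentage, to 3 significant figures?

91.9 %

t_tx = L/R = 78400/55200000 = 0.00142029 s.
t_prop = 18900/300000000 = 6.3e-05 s; RTT = 0.000126 s.
Cycle = t_tx + RTT = 0.00154629 s.
Utilization = t_tx / cycle = 0.00142029/0.00154629 = 91.9 %.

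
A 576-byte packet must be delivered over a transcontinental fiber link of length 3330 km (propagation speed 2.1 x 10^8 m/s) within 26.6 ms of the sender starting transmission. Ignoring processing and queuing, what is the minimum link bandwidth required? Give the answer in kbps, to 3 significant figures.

L = 4608 bits.
Propagation delay = 3330000 / 210000000 = 15.8571 ms.
Transmission budget = 26.6 − 15.8571 = 10.7429 ms.
R ≥ L / t_tx = 4608 bits / 0.0107429 s = 429 kbps.

429 kbps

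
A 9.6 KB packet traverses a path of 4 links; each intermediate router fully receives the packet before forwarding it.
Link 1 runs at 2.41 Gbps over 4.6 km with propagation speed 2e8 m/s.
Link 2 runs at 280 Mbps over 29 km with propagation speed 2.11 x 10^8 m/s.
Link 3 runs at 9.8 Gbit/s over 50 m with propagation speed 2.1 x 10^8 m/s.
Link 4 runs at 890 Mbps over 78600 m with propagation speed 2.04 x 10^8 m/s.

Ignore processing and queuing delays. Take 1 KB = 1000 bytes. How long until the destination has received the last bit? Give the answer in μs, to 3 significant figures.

946 μs

L = 76800 bits.
Transmission delays (L/R per hop): 31.8672, 274.286, 7.83673, 86.2921 μs; sum = 400.282 μs.
Propagation delays (d/s per hop): 23, 137.441, 0.238095, 385.294 μs; sum = 545.973 μs.
End-to-end = 946 μs.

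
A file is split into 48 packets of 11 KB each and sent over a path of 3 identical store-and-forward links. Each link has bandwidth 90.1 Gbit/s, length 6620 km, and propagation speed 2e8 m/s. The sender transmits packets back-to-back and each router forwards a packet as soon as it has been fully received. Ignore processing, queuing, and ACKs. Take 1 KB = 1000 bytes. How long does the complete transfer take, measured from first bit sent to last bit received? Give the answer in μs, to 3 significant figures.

99300 μs

Per-hop transmission t_tx = L/R = 88000/90100000000 = 0.976693 μs.
Per-hop propagation t_prop = 6620000/200000000 = 33100 μs.
Pipeline fill: first packet needs 3·t_tx to clear all hops; remaining 47 packets each add one t_tx.
Total = (3+48-1)·t_tx + 3·t_prop = 50·0.976693 + 3·33100 = 99300 μs.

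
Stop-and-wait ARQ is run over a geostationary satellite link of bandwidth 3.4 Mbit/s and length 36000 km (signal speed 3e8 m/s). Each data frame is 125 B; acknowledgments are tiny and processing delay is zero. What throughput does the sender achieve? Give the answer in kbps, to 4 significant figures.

t_tx = L/R = 1000/3400000 = 0.000294118 s.
t_prop = 36000000/300000000 = 0.12 s; RTT = 0.24 s.
Cycle = t_tx + RTT = 0.240294 s.
Throughput = L / cycle = 1000 / 0.240294 = 4.162 kbps.

4.162 kbps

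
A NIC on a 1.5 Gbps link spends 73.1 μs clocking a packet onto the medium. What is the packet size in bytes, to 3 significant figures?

13700 bytes

L = R × t_tx = 1500000000 b/s × 7.31e-05 s = 109650 bits.
In bytes: 109650 / 8 = 13700 bytes.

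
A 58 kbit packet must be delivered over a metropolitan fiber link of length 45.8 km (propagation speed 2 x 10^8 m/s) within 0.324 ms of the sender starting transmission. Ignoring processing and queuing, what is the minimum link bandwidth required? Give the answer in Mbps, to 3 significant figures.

611 Mbps

Propagation delay = 45800 / 200000000 = 0.229 ms.
Transmission budget = 0.324 − 0.229 = 0.095 ms.
R ≥ L / t_tx = 58000 bits / 9.5e-05 s = 611 Mbps.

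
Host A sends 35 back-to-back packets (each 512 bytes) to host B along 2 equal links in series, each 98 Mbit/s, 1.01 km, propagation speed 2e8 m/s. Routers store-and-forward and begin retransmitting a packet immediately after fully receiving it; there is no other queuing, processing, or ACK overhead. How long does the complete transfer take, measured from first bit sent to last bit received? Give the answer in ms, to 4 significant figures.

Per-hop transmission t_tx = L/R = 4096/98000000 = 0.0417959 ms.
Per-hop propagation t_prop = 1010/200000000 = 0.00505 ms.
Pipeline fill: first packet needs 2·t_tx to clear all hops; remaining 34 packets each add one t_tx.
Total = (2+35-1)·t_tx + 2·t_prop = 36·0.0417959 + 2·0.00505 = 1.515 ms.

1.515 ms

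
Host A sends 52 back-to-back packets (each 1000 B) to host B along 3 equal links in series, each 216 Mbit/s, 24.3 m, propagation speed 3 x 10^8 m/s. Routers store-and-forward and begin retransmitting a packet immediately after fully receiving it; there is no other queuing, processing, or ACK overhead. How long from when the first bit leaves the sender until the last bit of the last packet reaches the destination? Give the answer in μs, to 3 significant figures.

Per-hop transmission t_tx = L/R = 8000/216000000 = 37.037 μs.
Per-hop propagation t_prop = 24.3/300000000 = 0.081 μs.
Pipeline fill: first packet needs 3·t_tx to clear all hops; remaining 51 packets each add one t_tx.
Total = (3+52-1)·t_tx + 3·t_prop = 54·37.037 + 3·0.081 = 2000 μs.

2000 μs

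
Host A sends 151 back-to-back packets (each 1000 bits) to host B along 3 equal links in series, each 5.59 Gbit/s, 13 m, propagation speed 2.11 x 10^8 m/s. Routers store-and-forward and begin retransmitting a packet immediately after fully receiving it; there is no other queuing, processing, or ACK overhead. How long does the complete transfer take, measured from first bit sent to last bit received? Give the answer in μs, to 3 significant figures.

Per-hop transmission t_tx = L/R = 1000/5590000000 = 0.178891 μs.
Per-hop propagation t_prop = 13/211000000 = 0.0616114 μs.
Pipeline fill: first packet needs 3·t_tx to clear all hops; remaining 150 packets each add one t_tx.
Total = (3+151-1)·t_tx + 3·t_prop = 153·0.178891 + 3·0.0616114 = 27.6 μs.

27.6 μs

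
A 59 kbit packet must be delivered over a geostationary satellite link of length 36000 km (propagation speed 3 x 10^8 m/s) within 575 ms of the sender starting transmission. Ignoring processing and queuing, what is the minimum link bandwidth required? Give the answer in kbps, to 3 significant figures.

Propagation delay = 36000000 / 300000000 = 120 ms.
Transmission budget = 575 − 120 = 455 ms.
R ≥ L / t_tx = 59000 bits / 0.455 s = 130 kbps.

130 kbps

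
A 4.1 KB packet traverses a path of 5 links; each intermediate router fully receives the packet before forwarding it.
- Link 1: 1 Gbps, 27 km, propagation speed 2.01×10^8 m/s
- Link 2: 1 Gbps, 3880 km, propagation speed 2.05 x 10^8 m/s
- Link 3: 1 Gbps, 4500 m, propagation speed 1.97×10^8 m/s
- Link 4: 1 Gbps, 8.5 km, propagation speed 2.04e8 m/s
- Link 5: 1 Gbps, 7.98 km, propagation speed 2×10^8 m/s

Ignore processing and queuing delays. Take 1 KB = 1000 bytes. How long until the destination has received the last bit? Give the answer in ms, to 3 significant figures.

19.3 ms

L = 32800 bits.
Transmission delay per hop = L/R = 32800/1000000000 = 0.0328 ms; 5 hops → 0.164 ms.
Propagation delays (d/s per hop): 0.134328, 18.9268, 0.0228426, 0.0416667, 0.0399 ms; sum = 19.1656 ms.
End-to-end = 19.3 ms.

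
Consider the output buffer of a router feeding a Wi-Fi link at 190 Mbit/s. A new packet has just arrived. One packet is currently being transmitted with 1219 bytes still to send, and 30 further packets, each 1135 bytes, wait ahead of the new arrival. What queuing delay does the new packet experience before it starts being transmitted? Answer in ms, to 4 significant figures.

1.485 ms

Each queued packet: L/R = 9080/190000000 = 0.0477895 ms.
30 queued → 1.43368 ms.
Plus remaining 9752 bits of current packet: 0.0513263 ms.
Queuing delay = 1.485 ms.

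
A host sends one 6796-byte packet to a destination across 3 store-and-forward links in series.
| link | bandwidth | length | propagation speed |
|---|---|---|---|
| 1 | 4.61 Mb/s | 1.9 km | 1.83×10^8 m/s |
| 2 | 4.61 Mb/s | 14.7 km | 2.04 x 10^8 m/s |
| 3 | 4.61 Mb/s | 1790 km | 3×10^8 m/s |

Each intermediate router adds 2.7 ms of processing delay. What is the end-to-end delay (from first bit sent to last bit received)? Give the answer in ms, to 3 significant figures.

46.8 ms

L = 6796 × 8 = 54368 bits.
Transmission delay per hop = L/R = 54368/4610000 = 11.7935 ms; 3 hops → 35.3805 ms.
Propagation delays (d/s per hop): 0.0103825, 0.0720588, 5.96667 ms; sum = 6.04911 ms.
Processing at 2 router(s): 2 × 2.7 ms = 5.4 ms.
End-to-end = 46.8 ms.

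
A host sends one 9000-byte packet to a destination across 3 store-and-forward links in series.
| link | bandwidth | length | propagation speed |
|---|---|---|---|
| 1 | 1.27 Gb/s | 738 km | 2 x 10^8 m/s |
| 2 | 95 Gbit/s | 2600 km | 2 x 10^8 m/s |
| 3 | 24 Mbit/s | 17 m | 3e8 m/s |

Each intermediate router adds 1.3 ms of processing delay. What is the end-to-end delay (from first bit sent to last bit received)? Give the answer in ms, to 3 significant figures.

22.3 ms

L = 9000 × 8 = 72000 bits.
Transmission delays (L/R per hop): 0.0566929, 0.000757895, 3 ms; sum = 3.05745 ms.
Propagation delays (d/s per hop): 3.69, 13, 5.66667e-05 ms; sum = 16.6901 ms.
Processing at 2 router(s): 2 × 1.3 ms = 2.6 ms.
End-to-end = 22.3 ms.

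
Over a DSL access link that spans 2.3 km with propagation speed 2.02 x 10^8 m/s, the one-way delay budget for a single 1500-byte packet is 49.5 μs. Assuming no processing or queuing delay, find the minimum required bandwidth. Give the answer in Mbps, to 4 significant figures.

L = 12000 bits.
Propagation delay = 2300 / 202000000 = 11.3861 μs.
Transmission budget = 49.5 − 11.3861 = 38.1139 μs.
R ≥ L / t_tx = 12000 bits / 3.81139e-05 s = 314.8 Mbps.

314.8 Mbps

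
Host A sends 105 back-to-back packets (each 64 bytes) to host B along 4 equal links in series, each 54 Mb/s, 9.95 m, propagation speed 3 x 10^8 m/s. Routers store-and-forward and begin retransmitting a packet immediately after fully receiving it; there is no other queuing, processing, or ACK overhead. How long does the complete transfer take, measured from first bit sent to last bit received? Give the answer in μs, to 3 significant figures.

1020 μs

Per-hop transmission t_tx = L/R = 512/54000000 = 9.48148 μs.
Per-hop propagation t_prop = 9.95/300000000 = 0.0331667 μs.
Pipeline fill: first packet needs 4·t_tx to clear all hops; remaining 104 packets each add one t_tx.
Total = (4+105-1)·t_tx + 4·t_prop = 108·9.48148 + 4·0.0331667 = 1020 μs.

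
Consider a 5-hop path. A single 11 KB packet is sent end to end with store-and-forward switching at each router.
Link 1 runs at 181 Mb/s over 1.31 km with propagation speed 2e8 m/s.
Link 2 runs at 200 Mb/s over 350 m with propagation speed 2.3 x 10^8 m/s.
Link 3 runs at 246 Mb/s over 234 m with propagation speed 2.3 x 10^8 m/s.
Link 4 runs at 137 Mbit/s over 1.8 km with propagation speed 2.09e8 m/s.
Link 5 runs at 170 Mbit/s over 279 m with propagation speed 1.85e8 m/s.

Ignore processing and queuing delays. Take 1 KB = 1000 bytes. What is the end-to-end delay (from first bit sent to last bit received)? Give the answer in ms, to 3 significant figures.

2.46 ms

L = 88000 bits.
Transmission delays (L/R per hop): 0.486188, 0.44, 0.357724, 0.642336, 0.517647 ms; sum = 2.44389 ms.
Propagation delays (d/s per hop): 0.00655, 0.00152174, 0.00101739, 0.00861244, 0.00150811 ms; sum = 0.0192097 ms.
End-to-end = 2.46 ms.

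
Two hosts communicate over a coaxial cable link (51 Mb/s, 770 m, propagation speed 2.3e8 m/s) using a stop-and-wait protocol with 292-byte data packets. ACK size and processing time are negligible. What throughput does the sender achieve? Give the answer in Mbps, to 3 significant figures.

44.5 Mbps

t_tx = L/R = 2336/51000000 = 4.58039e-05 s.
t_prop = 770/2.3e+08 = 3.34783e-06 s; RTT = 6.69565e-06 s.
Cycle = t_tx + RTT = 5.24996e-05 s.
Throughput = L / cycle = 2336 / 5.24996e-05 = 44.5 Mbps.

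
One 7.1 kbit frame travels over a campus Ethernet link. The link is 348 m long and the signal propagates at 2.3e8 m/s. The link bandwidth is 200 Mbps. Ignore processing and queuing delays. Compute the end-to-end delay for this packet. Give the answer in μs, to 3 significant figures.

L = 7100 bits.
Transmission delay = L/R = 7100 / 200000000 = 35.5 μs.
Propagation delay = d/s = 348 m / 2.3e+08 m/s = 1.51304 μs.
Total = 37.0 μs.

37.0 μs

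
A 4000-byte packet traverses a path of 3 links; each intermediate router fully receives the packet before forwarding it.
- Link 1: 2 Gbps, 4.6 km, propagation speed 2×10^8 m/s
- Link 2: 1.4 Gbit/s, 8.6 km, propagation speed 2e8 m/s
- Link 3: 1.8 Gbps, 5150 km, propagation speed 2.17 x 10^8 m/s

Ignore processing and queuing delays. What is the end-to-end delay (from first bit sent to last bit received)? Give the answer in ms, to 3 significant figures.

L = 4000 × 8 = 32000 bits.
Transmission delays (L/R per hop): 0.016, 0.0228571, 0.0177778 ms; sum = 0.0566349 ms.
Propagation delays (d/s per hop): 0.023, 0.043, 23.7327 ms; sum = 23.7987 ms.
End-to-end = 23.9 ms.

23.9 ms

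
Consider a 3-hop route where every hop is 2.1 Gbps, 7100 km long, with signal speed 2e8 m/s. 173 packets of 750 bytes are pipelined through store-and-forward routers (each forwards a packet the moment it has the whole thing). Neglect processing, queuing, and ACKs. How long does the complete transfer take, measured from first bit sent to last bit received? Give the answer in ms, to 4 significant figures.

107.0 ms

Per-hop transmission t_tx = L/R = 6000/2100000000 = 0.00285714 ms.
Per-hop propagation t_prop = 7100000/200000000 = 35.5 ms.
Pipeline fill: first packet needs 3·t_tx to clear all hops; remaining 172 packets each add one t_tx.
Total = (3+173-1)·t_tx + 3·t_prop = 175·0.00285714 + 3·35.5 = 107.0 ms.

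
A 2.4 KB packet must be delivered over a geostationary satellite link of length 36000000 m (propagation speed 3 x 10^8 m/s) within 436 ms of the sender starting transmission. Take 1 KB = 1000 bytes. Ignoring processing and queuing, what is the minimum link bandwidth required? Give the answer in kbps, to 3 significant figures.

60.8 kbps

L = 19200 bits.
Propagation delay = 36000000 / 300000000 = 120 ms.
Transmission budget = 436 − 120 = 316 ms.
R ≥ L / t_tx = 19200 bits / 0.316 s = 60.8 kbps.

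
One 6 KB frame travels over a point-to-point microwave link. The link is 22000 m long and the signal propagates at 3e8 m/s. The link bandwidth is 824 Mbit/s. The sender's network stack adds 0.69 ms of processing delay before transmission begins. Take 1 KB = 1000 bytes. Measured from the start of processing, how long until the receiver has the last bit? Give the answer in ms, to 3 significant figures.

0.822 ms

L = 48000 bits.
Transmission delay = L/R = 48000 / 824000000 = 0.0582524 ms.
Propagation delay = d/s = 22000 m / 300000000 m/s = 0.0733333 ms.
Plus processing delay 0.69 ms = 0.69 ms.
Total = 0.822 ms.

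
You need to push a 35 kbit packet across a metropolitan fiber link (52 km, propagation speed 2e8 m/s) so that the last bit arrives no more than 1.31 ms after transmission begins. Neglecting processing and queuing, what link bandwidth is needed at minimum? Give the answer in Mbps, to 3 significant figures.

Propagation delay = 52000 / 200000000 = 0.26 ms.
Transmission budget = 1.31 − 0.26 = 1.05 ms.
R ≥ L / t_tx = 35000 bits / 0.00105 s = 33.3 Mbps.

33.3 Mbps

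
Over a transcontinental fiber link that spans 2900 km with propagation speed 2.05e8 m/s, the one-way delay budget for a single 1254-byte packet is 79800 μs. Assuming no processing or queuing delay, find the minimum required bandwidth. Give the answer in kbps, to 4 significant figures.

152.8 kbps

L = 10032 bits.
Propagation delay = 2900000 / 2.05e+08 = 14146.3 μs.
Transmission budget = 79800 − 14146.3 = 65653.7 μs.
R ≥ L / t_tx = 10032 bits / 0.0656537 s = 152.8 kbps.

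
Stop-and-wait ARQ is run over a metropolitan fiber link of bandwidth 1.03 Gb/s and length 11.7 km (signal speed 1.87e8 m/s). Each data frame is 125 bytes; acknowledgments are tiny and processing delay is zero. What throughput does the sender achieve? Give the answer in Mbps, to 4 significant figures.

7.930 Mbps

t_tx = L/R = 1000/1030000000 = 9.70874e-07 s.
t_prop = 11700/187000000 = 6.25668e-05 s; RTT = 0.000125134 s.
Cycle = t_tx + RTT = 0.000126105 s.
Throughput = L / cycle = 1000 / 0.000126105 = 7.930 Mbps.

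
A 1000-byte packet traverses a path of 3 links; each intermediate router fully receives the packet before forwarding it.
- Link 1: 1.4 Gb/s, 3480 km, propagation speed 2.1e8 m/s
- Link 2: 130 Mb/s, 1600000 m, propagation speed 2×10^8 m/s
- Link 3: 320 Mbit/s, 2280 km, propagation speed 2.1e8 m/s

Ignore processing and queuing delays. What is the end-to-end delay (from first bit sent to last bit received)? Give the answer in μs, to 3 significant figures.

35500 μs

L = 1000 × 8 = 8000 bits.
Transmission delays (L/R per hop): 5.71429, 61.5385, 25 μs; sum = 92.2527 μs.
Propagation delays (d/s per hop): 16571.4, 8000, 10857.1 μs; sum = 35428.6 μs.
End-to-end = 35500 μs.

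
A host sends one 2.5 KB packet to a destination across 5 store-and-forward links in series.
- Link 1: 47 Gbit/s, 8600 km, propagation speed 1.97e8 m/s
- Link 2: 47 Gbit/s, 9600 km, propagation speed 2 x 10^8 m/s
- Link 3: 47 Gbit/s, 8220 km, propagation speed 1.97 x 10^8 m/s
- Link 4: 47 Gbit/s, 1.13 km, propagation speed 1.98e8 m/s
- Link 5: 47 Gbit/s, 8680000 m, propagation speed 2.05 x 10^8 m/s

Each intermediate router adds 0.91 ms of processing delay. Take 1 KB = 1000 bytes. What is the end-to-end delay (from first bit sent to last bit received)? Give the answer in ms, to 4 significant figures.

179.4 ms

L = 20000 bits.
Transmission delay per hop = L/R = 20000/47000000000 = 0.000425532 ms; 5 hops → 0.00212766 ms.
Propagation delays (d/s per hop): 43.6548, 48, 41.7259, 0.00570707, 42.3415 ms; sum = 175.728 ms.
Processing at 4 router(s): 4 × 0.91 ms = 3.64 ms.
End-to-end = 179.4 ms.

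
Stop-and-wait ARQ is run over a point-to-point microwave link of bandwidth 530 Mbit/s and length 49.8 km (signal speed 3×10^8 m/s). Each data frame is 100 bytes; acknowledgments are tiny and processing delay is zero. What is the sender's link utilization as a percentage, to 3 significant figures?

t_tx = L/R = 800/530000000 = 1.50943e-06 s.
t_prop = 49800/300000000 = 0.000166 s; RTT = 0.000332 s.
Cycle = t_tx + RTT = 0.000333509 s.
Utilization = t_tx / cycle = 1.50943e-06/0.000333509 = 0.453 %.

0.453 %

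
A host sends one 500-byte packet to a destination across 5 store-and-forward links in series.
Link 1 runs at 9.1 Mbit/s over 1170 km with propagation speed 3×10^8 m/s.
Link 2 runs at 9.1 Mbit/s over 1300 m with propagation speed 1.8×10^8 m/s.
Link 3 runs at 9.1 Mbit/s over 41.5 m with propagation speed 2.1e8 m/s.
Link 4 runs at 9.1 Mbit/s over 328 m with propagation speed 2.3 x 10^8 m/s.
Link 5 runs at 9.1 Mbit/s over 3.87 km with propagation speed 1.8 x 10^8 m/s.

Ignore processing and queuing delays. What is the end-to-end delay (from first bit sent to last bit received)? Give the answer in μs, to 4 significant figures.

6128 μs

L = 500 × 8 = 4000 bits.
Transmission delay per hop = L/R = 4000/9100000 = 439.56 μs; 5 hops → 2197.8 μs.
Propagation delays (d/s per hop): 3900, 7.22222, 0.197619, 1.42609, 21.5 μs; sum = 3930.35 μs.
End-to-end = 6128 μs.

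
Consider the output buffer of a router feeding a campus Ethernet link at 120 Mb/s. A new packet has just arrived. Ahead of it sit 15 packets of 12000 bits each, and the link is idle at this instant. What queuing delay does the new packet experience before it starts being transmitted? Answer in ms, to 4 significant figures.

Each queued packet: L/R = 12000/120000000 = 0.1 ms.
15 queued → 1.5 ms.
Queuing delay = 1.500 ms.

1.500 ms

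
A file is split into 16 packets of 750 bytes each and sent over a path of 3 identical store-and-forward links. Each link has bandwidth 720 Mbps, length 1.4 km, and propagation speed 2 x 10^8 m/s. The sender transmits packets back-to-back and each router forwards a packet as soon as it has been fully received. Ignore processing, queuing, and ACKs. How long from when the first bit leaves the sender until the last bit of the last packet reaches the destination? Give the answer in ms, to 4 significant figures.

0.1710 ms

Per-hop transmission t_tx = L/R = 6000/720000000 = 0.00833333 ms.
Per-hop propagation t_prop = 1400/200000000 = 0.007 ms.
Pipeline fill: first packet needs 3·t_tx to clear all hops; remaining 15 packets each add one t_tx.
Total = (3+16-1)·t_tx + 3·t_prop = 18·0.00833333 + 3·0.007 = 0.1710 ms.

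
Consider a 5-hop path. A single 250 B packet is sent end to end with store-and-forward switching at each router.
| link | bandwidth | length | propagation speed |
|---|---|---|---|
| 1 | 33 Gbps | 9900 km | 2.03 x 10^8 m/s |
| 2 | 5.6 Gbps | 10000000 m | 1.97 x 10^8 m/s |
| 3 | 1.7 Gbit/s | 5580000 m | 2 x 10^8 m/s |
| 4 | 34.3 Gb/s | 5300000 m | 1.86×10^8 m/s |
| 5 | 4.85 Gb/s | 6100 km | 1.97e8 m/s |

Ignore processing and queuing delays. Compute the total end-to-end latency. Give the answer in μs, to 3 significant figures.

187000 μs

L = 250 × 8 = 2000 bits.
Transmission delays (L/R per hop): 0.0606061, 0.357143, 1.17647, 0.058309, 0.412371 μs; sum = 2.0649 μs.
Propagation delays (d/s per hop): 48768.5, 50761.4, 27900, 28494.6, 30964.5 μs; sum = 186889 μs.
End-to-end = 187000 μs.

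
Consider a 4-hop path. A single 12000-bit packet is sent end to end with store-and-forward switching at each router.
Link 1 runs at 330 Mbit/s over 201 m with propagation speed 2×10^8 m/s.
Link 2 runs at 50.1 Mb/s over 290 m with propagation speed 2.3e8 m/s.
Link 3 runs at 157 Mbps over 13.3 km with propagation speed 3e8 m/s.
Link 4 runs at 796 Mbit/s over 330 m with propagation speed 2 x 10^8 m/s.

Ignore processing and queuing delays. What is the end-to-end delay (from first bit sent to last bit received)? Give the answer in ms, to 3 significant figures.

0.416 ms

Transmission delays (L/R per hop): 0.0363636, 0.239521, 0.0764331, 0.0150754 ms; sum = 0.367393 ms.
Propagation delays (d/s per hop): 0.001005, 0.00126087, 0.0443333, 0.00165 ms; sum = 0.0482492 ms.
End-to-end = 0.416 ms.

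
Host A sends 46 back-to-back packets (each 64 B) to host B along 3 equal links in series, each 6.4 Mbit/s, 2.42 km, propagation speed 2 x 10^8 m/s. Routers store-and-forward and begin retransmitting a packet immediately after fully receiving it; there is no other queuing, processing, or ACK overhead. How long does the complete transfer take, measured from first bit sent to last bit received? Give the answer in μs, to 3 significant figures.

Per-hop transmission t_tx = L/R = 512/6400000 = 80 μs.
Per-hop propagation t_prop = 2420/200000000 = 12.1 μs.
Pipeline fill: first packet needs 3·t_tx to clear all hops; remaining 45 packets each add one t_tx.
Total = (3+46-1)·t_tx + 3·t_prop = 48·80 + 3·12.1 = 3880 μs.

3880 μs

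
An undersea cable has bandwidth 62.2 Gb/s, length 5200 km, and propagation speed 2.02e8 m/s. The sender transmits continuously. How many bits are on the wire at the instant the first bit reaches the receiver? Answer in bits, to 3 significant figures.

Propagation delay = 5200000 / 202000000 = 0.0257426 s.
BDP = R × t_prop = 62200000000 × 0.0257426 = 1601190000 bits.

1600000000 bits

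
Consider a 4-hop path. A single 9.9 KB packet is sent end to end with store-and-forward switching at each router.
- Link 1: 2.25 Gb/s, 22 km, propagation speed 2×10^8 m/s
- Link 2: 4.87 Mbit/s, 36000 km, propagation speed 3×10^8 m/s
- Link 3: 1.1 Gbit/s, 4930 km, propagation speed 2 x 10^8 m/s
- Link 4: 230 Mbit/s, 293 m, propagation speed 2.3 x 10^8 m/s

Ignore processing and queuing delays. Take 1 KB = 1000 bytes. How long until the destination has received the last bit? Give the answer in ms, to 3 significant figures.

161 ms

L = 79200 bits.
Transmission delays (L/R per hop): 0.0352, 16.2628, 0.072, 0.344348 ms; sum = 16.7144 ms.
Propagation delays (d/s per hop): 0.11, 120, 24.65, 0.00127391 ms; sum = 144.761 ms.
End-to-end = 161 ms.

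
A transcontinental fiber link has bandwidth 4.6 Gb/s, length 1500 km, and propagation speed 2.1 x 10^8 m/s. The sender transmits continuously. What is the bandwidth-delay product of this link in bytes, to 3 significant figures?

4110000 bytes

Propagation delay = 1500000 / 210000000 = 0.00714286 s.
BDP = R × t_prop = 4600000000 × 0.00714286 = 32857100 bits.
In bytes: 32857100/8 = 4110000 bytes.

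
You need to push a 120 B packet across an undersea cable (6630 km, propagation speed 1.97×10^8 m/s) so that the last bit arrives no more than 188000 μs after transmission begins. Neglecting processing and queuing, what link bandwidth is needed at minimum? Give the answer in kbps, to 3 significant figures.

6.22 kbps

L = 960 bits.
Propagation delay = 6630000 / 197000000 = 33654.8 μs.
Transmission budget = 188000 − 33654.8 = 154345 μs.
R ≥ L / t_tx = 960 bits / 0.154345 s = 6.22 kbps.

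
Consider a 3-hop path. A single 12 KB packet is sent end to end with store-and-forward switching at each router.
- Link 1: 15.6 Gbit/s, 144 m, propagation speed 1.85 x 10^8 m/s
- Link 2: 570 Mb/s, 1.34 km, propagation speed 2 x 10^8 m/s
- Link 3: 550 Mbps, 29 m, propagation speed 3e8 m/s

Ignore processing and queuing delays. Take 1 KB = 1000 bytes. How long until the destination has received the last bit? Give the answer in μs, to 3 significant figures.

357 μs

L = 96000 bits.
Transmission delays (L/R per hop): 6.15385, 168.421, 174.545 μs; sum = 349.12 μs.
Propagation delays (d/s per hop): 0.778378, 6.7, 0.0966667 μs; sum = 7.57505 μs.
End-to-end = 357 μs.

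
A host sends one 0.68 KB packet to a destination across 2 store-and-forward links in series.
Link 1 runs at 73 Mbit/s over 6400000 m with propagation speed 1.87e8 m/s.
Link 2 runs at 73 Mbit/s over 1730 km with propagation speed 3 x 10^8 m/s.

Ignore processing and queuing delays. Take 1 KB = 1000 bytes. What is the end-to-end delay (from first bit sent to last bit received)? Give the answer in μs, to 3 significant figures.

40100 μs

L = 5440 bits.
Transmission delay per hop = L/R = 5440/73000000 = 74.5205 μs; 2 hops → 149.041 μs.
Propagation delays (d/s per hop): 34224.6, 5766.67 μs; sum = 39991.3 μs.
End-to-end = 40100 μs.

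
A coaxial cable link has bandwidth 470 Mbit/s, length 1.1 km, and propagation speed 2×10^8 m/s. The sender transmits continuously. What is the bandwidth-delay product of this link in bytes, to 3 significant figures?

Propagation delay = 1100 / 200000000 = 5.5e-06 s.
BDP = R × t_prop = 470000000 × 5.5e-06 = 2585 bits.
In bytes: 2585/8 = 323 bytes.

323 bytes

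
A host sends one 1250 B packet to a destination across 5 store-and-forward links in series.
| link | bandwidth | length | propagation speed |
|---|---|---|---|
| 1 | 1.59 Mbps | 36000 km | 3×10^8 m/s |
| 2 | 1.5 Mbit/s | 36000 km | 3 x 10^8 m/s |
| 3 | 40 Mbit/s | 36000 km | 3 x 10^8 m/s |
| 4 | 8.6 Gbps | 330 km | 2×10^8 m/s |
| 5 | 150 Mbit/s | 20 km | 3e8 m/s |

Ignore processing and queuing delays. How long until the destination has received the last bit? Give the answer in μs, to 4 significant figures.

375000 μs

L = 1250 × 8 = 10000 bits.
Transmission delays (L/R per hop): 6289.31, 6666.67, 250, 1.16279, 66.6667 μs; sum = 13273.8 μs.
Propagation delays (d/s per hop): 120000, 120000, 120000, 1650, 66.6667 μs; sum = 361717 μs.
End-to-end = 375000 μs.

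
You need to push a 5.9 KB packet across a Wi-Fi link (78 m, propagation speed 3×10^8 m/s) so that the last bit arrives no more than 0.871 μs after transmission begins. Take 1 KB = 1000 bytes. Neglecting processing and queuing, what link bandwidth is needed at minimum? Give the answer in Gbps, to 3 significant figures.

77.3 Gbps

L = 47200 bits.
Propagation delay = 78 / 300000000 = 0.26 μs.
Transmission budget = 0.871 − 0.26 = 0.611 μs.
R ≥ L / t_tx = 47200 bits / 6.11e-07 s = 77.3 Gbps.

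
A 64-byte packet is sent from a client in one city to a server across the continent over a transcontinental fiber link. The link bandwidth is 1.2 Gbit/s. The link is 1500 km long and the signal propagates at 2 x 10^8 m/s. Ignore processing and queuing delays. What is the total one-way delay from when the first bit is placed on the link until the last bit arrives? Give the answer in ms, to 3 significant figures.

7.50 ms

L = 64 × 8 = 512 bits.
Transmission delay = L/R = 512 / 1200000000 = 0.000426667 ms.
Propagation delay = d/s = 1500000 m / 200000000 m/s = 7.5 ms.
Total = 7.50 ms.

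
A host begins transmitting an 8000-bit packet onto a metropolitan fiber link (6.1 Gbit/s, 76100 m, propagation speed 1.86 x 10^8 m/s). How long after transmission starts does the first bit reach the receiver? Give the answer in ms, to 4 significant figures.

0.4091 ms

First bit experiences only propagation delay: d/s = 76100/186000000 = 0.4091 ms.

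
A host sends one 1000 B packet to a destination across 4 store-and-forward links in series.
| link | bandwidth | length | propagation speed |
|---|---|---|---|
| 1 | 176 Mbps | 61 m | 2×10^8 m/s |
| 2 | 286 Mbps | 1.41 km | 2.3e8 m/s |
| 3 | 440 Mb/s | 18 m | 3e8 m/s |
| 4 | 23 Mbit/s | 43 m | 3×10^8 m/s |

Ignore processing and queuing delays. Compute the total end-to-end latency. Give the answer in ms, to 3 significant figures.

0.446 ms

L = 1000 × 8 = 8000 bits.
Transmission delays (L/R per hop): 0.0454545, 0.027972, 0.0181818, 0.347826 ms; sum = 0.439434 ms.
Propagation delays (d/s per hop): 0.000305, 0.00613043, 6e-05, 0.000143333 ms; sum = 0.00663877 ms.
End-to-end = 0.446 ms.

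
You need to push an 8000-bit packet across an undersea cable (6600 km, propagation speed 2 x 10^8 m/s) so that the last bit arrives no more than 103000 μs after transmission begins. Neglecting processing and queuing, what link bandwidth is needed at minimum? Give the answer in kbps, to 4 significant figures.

114.3 kbps

Propagation delay = 6600000 / 200000000 = 33000 μs.
Transmission budget = 103000 − 33000 = 70000 μs.
R ≥ L / t_tx = 8000 bits / 0.07 s = 114.3 kbps.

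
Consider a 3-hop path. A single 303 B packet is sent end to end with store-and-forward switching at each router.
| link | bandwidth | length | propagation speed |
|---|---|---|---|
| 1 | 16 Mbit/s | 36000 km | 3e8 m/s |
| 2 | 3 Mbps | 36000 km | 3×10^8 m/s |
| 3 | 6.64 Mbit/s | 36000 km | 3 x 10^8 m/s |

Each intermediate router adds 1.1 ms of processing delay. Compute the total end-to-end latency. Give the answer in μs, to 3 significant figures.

364000 μs

L = 303 × 8 = 2424 bits.
Transmission delays (L/R per hop): 151.5, 808, 365.06 μs; sum = 1324.56 μs.
Propagation delays (d/s per hop): 120000, 120000, 120000 μs; sum = 360000 μs.
Processing at 2 router(s): 2 × 1.1 ms = 2200 μs.
End-to-end = 364000 μs.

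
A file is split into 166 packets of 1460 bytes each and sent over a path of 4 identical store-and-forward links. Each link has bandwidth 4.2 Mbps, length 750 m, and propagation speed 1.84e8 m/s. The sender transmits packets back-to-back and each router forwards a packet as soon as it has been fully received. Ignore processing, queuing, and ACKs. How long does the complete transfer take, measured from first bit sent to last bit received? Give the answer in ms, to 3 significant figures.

470 ms

Per-hop transmission t_tx = L/R = 11680/4200000 = 2.78095 ms.
Per-hop propagation t_prop = 750/184000000 = 0.00407609 ms.
Pipeline fill: first packet needs 4·t_tx to clear all hops; remaining 165 packets each add one t_tx.
Total = (4+166-1)·t_tx + 4·t_prop = 169·2.78095 + 4·0.00407609 = 470 ms.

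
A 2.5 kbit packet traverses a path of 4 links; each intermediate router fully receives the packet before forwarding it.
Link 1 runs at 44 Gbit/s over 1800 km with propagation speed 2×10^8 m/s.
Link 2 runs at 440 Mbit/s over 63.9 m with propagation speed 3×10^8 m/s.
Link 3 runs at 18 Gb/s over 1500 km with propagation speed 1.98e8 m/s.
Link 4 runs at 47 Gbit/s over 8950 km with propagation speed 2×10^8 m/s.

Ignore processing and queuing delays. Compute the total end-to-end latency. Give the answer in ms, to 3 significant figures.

L = 2500 bits.
Transmission delays (L/R per hop): 5.68182e-05, 0.00568182, 0.000138889, 5.31915e-05 ms; sum = 0.00593072 ms.
Propagation delays (d/s per hop): 9, 0.000213, 7.57576, 44.75 ms; sum = 61.326 ms.
End-to-end = 61.3 ms.

61.3 ms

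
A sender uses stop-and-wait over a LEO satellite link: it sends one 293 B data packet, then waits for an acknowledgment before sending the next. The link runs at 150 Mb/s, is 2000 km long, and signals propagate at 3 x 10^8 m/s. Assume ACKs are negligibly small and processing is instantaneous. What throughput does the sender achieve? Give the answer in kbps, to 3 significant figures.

176 kbps

t_tx = L/R = 2344/150000000 = 1.56267e-05 s.
t_prop = 2000000/300000000 = 0.00666667 s; RTT = 0.0133333 s.
Cycle = t_tx + RTT = 0.013349 s.
Throughput = L / cycle = 2344 / 0.013349 = 176 kbps.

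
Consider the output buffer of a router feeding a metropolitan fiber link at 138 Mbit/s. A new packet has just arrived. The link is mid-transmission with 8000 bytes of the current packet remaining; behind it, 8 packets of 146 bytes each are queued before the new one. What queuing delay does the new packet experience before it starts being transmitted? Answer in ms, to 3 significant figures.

0.531 ms

Each queued packet: L/R = 1168/138000000 = 0.00846377 ms.
8 queued → 0.0677101 ms.
Plus remaining 64000 bits of current packet: 0.463768 ms.
Queuing delay = 0.531 ms.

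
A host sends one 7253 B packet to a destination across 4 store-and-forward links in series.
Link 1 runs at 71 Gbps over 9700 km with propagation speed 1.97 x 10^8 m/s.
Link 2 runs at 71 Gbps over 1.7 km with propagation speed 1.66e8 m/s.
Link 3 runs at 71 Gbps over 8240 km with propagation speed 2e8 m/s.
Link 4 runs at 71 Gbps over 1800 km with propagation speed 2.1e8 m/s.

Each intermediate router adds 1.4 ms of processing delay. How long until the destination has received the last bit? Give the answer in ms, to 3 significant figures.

L = 7253 × 8 = 58024 bits.
Transmission delay per hop = L/R = 58024/71000000000 = 0.000817239 ms; 4 hops → 0.00326896 ms.
Propagation delays (d/s per hop): 49.2386, 0.010241, 41.2, 8.57143 ms; sum = 99.0202 ms.
Processing at 3 router(s): 3 × 1.4 ms = 4.2 ms.
End-to-end = 103 ms.

103 ms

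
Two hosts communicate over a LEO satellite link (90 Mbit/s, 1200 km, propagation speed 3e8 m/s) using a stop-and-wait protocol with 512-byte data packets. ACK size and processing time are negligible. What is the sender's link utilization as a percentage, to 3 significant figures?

0.566 %

t_tx = L/R = 4096/90000000 = 4.55111e-05 s.
t_prop = 1200000/300000000 = 0.004 s; RTT = 0.008 s.
Cycle = t_tx + RTT = 0.00804551 s.
Utilization = t_tx / cycle = 4.55111e-05/0.00804551 = 0.566 %.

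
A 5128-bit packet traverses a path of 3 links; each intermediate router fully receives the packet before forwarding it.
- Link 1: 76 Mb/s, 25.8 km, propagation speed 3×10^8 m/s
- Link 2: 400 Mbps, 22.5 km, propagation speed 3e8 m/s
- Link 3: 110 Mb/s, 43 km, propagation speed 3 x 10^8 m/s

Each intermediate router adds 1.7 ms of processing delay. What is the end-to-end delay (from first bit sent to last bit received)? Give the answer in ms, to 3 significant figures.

Transmission delays (L/R per hop): 0.0674737, 0.01282, 0.0466182 ms; sum = 0.126912 ms.
Propagation delays (d/s per hop): 0.086, 0.075, 0.143333 ms; sum = 0.304333 ms.
Processing at 2 router(s): 2 × 1.7 ms = 3.4 ms.
End-to-end = 3.83 ms.

3.83 ms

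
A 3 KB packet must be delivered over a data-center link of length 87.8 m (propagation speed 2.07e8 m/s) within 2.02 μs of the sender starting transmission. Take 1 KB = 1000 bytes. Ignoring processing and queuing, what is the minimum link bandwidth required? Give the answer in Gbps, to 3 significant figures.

L = 24000 bits.
Propagation delay = 87.8 / 2.07e+08 = 0.424155 μs.
Transmission budget = 2.02 − 0.424155 = 1.59585 μs.
R ≥ L / t_tx = 24000 bits / 1.59585e-06 s = 15.0 Gbps.

15.0 Gbps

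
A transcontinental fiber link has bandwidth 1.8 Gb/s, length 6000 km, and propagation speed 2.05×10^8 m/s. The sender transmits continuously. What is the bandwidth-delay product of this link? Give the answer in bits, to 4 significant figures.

52680000 bits

Propagation delay = 6000000 / 2.05e+08 = 0.0292683 s.
BDP = R × t_prop = 1800000000 × 0.0292683 = 52682900 bits.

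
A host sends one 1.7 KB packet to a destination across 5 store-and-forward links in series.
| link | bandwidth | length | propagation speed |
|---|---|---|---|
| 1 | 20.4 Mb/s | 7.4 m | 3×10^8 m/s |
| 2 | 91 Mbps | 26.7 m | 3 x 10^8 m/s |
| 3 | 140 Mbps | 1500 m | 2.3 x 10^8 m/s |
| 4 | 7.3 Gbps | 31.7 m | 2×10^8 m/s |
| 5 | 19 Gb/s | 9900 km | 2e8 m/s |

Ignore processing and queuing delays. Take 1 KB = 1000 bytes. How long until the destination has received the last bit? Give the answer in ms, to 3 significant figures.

50.4 ms

L = 13600 bits.
Transmission delays (L/R per hop): 0.666667, 0.149451, 0.0971429, 0.00186301, 0.000715789 ms; sum = 0.915839 ms.
Propagation delays (d/s per hop): 2.46667e-05, 8.9e-05, 0.00652174, 0.0001585, 49.5 ms; sum = 49.5068 ms.
End-to-end = 50.4 ms.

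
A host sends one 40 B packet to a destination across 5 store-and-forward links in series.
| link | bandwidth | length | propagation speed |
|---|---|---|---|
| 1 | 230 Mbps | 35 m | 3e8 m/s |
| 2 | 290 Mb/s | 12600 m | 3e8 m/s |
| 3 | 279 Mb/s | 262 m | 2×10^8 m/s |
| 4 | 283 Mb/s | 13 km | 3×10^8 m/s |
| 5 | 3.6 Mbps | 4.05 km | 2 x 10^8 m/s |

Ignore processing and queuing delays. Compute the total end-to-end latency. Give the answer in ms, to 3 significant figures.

0.201 ms

L = 40 × 8 = 320 bits.
Transmission delays (L/R per hop): 0.0013913, 0.00110345, 0.00114695, 0.00113074, 0.0888889 ms; sum = 0.0936613 ms.
Propagation delays (d/s per hop): 0.000116667, 0.042, 0.00131, 0.0433333, 0.02025 ms; sum = 0.10701 ms.
End-to-end = 0.201 ms.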